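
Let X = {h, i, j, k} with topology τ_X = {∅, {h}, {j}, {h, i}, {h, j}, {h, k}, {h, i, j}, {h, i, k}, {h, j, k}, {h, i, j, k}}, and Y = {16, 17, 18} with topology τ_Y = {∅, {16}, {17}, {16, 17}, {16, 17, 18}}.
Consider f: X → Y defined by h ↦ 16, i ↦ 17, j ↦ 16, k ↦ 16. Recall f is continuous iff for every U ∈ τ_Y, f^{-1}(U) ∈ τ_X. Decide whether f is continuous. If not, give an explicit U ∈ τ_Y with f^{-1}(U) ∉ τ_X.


f is NOT continuous.

Compute f^{-1}(U) for each U ∈ τ_Y:
  U = ∅: f^{-1}(U) = ∅ ∈ τ_X ✓.
  U = {16}: f^{-1}(U) = {h, j, k} ∈ τ_X ✓.
  U = {17}: f^{-1}(U) = {i} ∉ τ_X ✗.
  U = {16, 17}: f^{-1}(U) = {h, i, j, k} ∈ τ_X ✓.
  U = {16, 17, 18}: f^{-1}(U) = {h, i, j, k} ∈ τ_X ✓.
Found U = {17} with f^{-1}(U) = {i} not in τ_X. Therefore f is NOT continuous.


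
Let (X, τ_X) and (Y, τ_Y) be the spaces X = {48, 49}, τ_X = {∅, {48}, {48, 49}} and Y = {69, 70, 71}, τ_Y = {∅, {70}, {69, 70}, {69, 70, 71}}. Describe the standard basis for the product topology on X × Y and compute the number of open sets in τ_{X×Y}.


Basis B = {∅ × ∅, {48} × {70}, {48} × {69, 70}, {48, 49} × {70}, {48} × {69, 70, 71}, {48, 49} × {69, 70}, {48, 49} × {69, 70, 71}}; |τ_{X×Y}| = 10.

Enumerate products U × V with U ∈ τ_X, V ∈ τ_Y (deduplicated):
  ∅ × ∅ = {} (∅)
  {48} × {70} = {(48,70)}
  {48} × {69, 70} = {(48,69), (48,70)}
  {48, 49} × {70} = {(48,70), (49,70)}
  {48} × {69, 70, 71} = {(48,69), (48,70), (48,71)}
  {48, 49} × {69, 70} = {(48,69), (48,70), (49,69), (49,70)}
  {48, 49} × {69, 70, 71} = {(48,69), (48,70), (48,71), (49,69), (49,70), (49,71)}
These 7 distinct sets form the basis B.
Close under arbitrary unions to get τ_{X×Y}; counting gives |τ_{X×Y}| = 10.


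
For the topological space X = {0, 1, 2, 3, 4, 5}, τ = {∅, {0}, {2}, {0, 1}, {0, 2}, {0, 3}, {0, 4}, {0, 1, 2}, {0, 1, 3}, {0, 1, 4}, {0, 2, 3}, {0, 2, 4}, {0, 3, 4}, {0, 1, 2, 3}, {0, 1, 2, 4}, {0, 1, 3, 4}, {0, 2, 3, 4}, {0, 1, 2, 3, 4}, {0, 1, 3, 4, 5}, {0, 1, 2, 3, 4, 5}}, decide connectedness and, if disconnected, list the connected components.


(X, τ) is disconnected; components = [{2}, {0, 1, 3, 4, 5}].

Find clopen sets (U ∈ τ with X ∖ U ∈ τ):
  U = ∅, X ∖ U = {0, 1, 2, 3, 4, 5} — both open, so U is clopen.
  U = {2}, X ∖ U = {0, 1, 3, 4, 5} — both open, so U is clopen.
  U = {0, 1, 3, 4, 5}, X ∖ U = {2} — both open, so U is clopen.
  U = {0, 1, 2, 3, 4, 5}, X ∖ U = ∅ — both open, so U is clopen.
Nontrivial clopen(s) exist: e.g. {0, 1, 3, 4, 5}. So (X, τ) is disconnected.
Compute connected components by grouping points that agree on all clopens:
  component: {2}
  component: {0, 1, 3, 4, 5}


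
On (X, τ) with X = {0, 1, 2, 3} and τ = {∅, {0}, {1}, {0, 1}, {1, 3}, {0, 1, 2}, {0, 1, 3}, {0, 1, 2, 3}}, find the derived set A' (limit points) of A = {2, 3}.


A' = ∅

For each x ∈ X, list the open sets U ∈ τ with x ∈ U, then check whether U ∩ (A ∖ {x}) ≠ ∅ for every such U.
  x = 0: open {0} ∋ x has {0} ∩ (A ∖ {0}) = ∅, so x is NOT a limit point.
  x = 1: open {1} ∋ x has {1} ∩ (A ∖ {1}) = ∅, so x is NOT a limit point.
  x = 2: open {0, 1, 2} ∋ x has {0, 1, 2} ∩ (A ∖ {2}) = ∅, so x is NOT a limit point.
  x = 3: open {1, 3} ∋ x has {1, 3} ∩ (A ∖ {3}) = ∅, so x is NOT a limit point.
Collecting: A' = ∅.


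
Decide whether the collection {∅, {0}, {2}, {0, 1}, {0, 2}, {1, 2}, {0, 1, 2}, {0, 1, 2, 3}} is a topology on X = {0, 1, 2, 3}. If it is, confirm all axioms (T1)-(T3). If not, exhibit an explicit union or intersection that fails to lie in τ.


τ is NOT a topology on X.

Axiom (T1): ∅ ∈ τ? Yes; X ∈ τ? Yes.
Axiom (T2/T3): check pairwise unions and intersections of members of τ.
Counterexample for (T3): {0, 1} ∩ {1, 2} = {1} ∉ τ. Therefore τ is NOT a topology.


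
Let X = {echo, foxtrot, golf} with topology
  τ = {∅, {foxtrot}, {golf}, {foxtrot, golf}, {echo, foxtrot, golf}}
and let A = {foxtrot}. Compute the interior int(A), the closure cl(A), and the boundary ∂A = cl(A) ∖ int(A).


int(A) = {foxtrot}, cl(A) = {echo, foxtrot}, ∂A = {echo}.

Closed sets in (X, τ) are complements of opens:
  closed(X, τ) = {∅, {echo}, {echo, foxtrot}, {echo, golf}, {echo, foxtrot, golf}}.
int(A) = ⋃ {U ∈ τ : U ⊆ A}. Opens contained in A: ∅, {foxtrot}.
Taking the union of these: int(A) = {foxtrot}.
cl(A) = ⋂ {C closed : A ⊆ C}. Closed sets containing A: {echo, foxtrot}, {echo, foxtrot, golf}.
Intersecting these: cl(A) = {echo, foxtrot}.
∂A = cl(A) ∖ int(A) = {echo, foxtrot} ∖ {foxtrot} = {echo}.


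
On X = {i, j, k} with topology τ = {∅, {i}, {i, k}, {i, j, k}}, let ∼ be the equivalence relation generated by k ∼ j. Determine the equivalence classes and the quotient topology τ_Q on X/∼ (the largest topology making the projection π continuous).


X/∼ = {[i], [j=k]}; |τ_Q| = 3.

Equivalence classes: [i], [j=k].
Quotient map π: X → X/∼ sends i ↦ [i], j ↦ [j=k], k ↦ [j=k].
For each subset V ⊆ X/∼, compute π^{-1}(V) ⊆ X and check whether π^{-1}(V) ∈ τ. V is open in τ_Q iff π^{-1}(V) ∈ τ.
  V = {}: π^{-1}(V) = ∅ ∈ τ ✓.
  V = {[i]}: π^{-1}(V) = {i} ∈ τ ✓.
  V = {[j=k]}: π^{-1}(V) = {j, k} ∉ τ ✗.
  V = {[i], [j=k]}: π^{-1}(V) = {i, j, k} ∈ τ ✓.
Open sets in the quotient: τ_Q = {{}, {[i]}, {[i], [j=k]}} (3 elements).


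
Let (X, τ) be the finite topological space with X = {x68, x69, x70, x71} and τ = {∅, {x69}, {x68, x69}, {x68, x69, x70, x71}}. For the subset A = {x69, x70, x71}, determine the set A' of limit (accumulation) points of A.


A' = {x68, x70, x71}

For each x ∈ X, list the open sets U ∈ τ with x ∈ U, then check whether U ∩ (A ∖ {x}) ≠ ∅ for every such U.
  x = x68: opens ∋ x are {x68, x69}, {x68, x69, x70, x71}; each meets A ∖ {x68}, so x IS a limit point.
  x = x69: open {x69} ∋ x has {x69} ∩ (A ∖ {x69}) = ∅, so x is NOT a limit point.
  x = x70: opens ∋ x are {x68, x69, x70, x71}; each meets A ∖ {x70}, so x IS a limit point.
  x = x71: opens ∋ x are {x68, x69, x70, x71}; each meets A ∖ {x71}, so x IS a limit point.
Collecting: A' = {x68, x70, x71}.


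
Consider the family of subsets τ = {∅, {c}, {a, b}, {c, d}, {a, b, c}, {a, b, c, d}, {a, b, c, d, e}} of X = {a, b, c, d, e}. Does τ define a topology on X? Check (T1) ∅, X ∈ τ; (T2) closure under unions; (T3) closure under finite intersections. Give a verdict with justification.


τ IS a topology on X.

Axiom (T1): ∅ ∈ τ? Yes; X ∈ τ? Yes.
Axiom (T2/T3): check pairwise unions and intersections of members of τ.
All pairwise intersections and unions checked — each lies in τ. Therefore τ satisfies (T1), (T2), (T3): it IS a topology on X.


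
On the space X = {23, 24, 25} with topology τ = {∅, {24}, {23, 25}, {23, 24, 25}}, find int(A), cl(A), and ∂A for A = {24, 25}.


int(A) = {24}, cl(A) = {23, 24, 25}, ∂A = {23, 25}.

Closed sets in (X, τ) are complements of opens:
  closed(X, τ) = {∅, {24}, {23, 25}, {23, 24, 25}}.
int(A) = ⋃ {U ∈ τ : U ⊆ A}. Opens contained in A: ∅, {24}.
Taking the union of these: int(A) = {24}.
cl(A) = ⋂ {C closed : A ⊆ C}. Closed sets containing A: {23, 24, 25}.
Intersecting these: cl(A) = {23, 24, 25}.
∂A = cl(A) ∖ int(A) = {23, 24, 25} ∖ {24} = {23, 25}.


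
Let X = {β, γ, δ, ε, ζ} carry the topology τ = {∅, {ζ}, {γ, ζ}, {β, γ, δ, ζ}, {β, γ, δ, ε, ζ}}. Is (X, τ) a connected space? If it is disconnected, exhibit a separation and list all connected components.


(X, τ) is connected.

Find clopen sets (U ∈ τ with X ∖ U ∈ τ):
  U = ∅, X ∖ U = {β, γ, δ, ε, ζ} — both open, so U is clopen.
  U = {β, γ, δ, ε, ζ}, X ∖ U = ∅ — both open, so U is clopen.
Only trivial clopens (∅ and X) exist, so (X, τ) is connected.
Compute connected components by grouping points that agree on all clopens:
  component: {β, γ, δ, ε, ζ}


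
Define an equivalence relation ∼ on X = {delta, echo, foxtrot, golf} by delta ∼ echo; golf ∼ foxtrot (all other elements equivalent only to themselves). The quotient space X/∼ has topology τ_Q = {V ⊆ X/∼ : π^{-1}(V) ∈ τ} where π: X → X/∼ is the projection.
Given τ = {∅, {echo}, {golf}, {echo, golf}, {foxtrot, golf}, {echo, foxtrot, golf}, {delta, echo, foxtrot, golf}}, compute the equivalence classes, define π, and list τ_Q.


X/∼ = {[delta=echo], [foxtrot=golf]}; |τ_Q| = 3.

Equivalence classes: [delta=echo], [foxtrot=golf].
Quotient map π: X → X/∼ sends delta ↦ [delta=echo], echo ↦ [delta=echo], foxtrot ↦ [foxtrot=golf], golf ↦ [foxtrot=golf].
For each subset V ⊆ X/∼, compute π^{-1}(V) ⊆ X and check whether π^{-1}(V) ∈ τ. V is open in τ_Q iff π^{-1}(V) ∈ τ.
  V = {}: π^{-1}(V) = ∅ ∈ τ ✓.
  V = {[delta=echo]}: π^{-1}(V) = {delta, echo} ∉ τ ✗.
  V = {[foxtrot=golf]}: π^{-1}(V) = {foxtrot, golf} ∈ τ ✓.
  V = {[delta=echo], [foxtrot=golf]}: π^{-1}(V) = {delta, echo, foxtrot, golf} ∈ τ ✓.
Open sets in the quotient: τ_Q = {{}, {[foxtrot=golf]}, {[delta=echo], [foxtrot=golf]}} (3 elements).


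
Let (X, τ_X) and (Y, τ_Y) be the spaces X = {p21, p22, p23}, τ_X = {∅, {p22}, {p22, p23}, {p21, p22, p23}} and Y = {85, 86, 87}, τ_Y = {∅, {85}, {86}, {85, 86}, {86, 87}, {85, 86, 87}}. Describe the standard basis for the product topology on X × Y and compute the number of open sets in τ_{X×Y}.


Basis B = {∅ × ∅, {p22} × {85}, {p22} × {86}, {p22} × {85, 86}, {p22, p23} × {85}, {p22} × {86, 87}, {p22, p23} × {86}, {p21, p22, p23} × {85}, {p21, p22, p23} × {86}, {p22} × {85, 86, 87}, {p22, p23} × {85, 86}, {p22, p23} × {86, 87}, {p21, p22, p23} × {85, 86}, {p21, p22, p23} × {86, 87}, {p22, p23} × {85, 86, 87}, {p21, p22, p23} × {85, 86, 87}}; |τ_{X×Y}| = 40.

Enumerate products U × V with U ∈ τ_X, V ∈ τ_Y (deduplicated):
  ∅ × ∅ = {} (∅)
  {p22} × {85} = {(p22,85)}
  {p22} × {86} = {(p22,86)}
  {p22} × {85, 86} = {(p22,85), (p22,86)}
  {p22, p23} × {85} = {(p22,85), (p23,85)}
  {p22} × {86, 87} = {(p22,86), (p22,87)}
  {p22, p23} × {86} = {(p22,86), (p23,86)}
  {p21, p22, p23} × {85} = {(p21,85), (p22,85), (p23,85)}
  {p21, p22, p23} × {86} = {(p21,86), (p22,86), (p23,86)}
  {p22} × {85, 86, 87} = {(p22,85), (p22,86), (p22,87)}
  {p22, p23} × {85, 86} = {(p22,85), (p22,86), (p23,85), (p23,86)}
  {p22, p23} × {86, 87} = {(p22,86), (p22,87), (p23,86), (p23,87)}
  {p21, p22, p23} × {85, 86} = {(p21,85), (p21,86), (p22,85), (p22,86), (p23,85), (p23,86)}
  {p21, p22, p23} × {86, 87} = {(p21,86), (p21,87), (p22,86), (p22,87), (p23,86), (p23,87)}
  {p22, p23} × {85, 86, 87} = {(p22,85), (p22,86), (p22,87), (p23,85), (p23,86), (p23,87)}
  {p21, p22, p23} × {85, 86, 87} = {(p21,85), (p21,86), (p21,87), (p22,85), (p22,86), (p22,87), (p23,85), (p23,86), (p23,87)}
These 16 distinct sets form the basis B.
Close under arbitrary unions to get τ_{X×Y}; counting gives |τ_{X×Y}| = 40.


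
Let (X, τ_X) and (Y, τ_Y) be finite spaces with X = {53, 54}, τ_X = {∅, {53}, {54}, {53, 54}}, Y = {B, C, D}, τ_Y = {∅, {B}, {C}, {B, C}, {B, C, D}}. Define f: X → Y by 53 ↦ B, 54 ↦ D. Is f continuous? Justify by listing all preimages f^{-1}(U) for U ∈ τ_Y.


f IS continuous.

Compute f^{-1}(U) for each U ∈ τ_Y:
  U = ∅: f^{-1}(U) = ∅ ∈ τ_X ✓.
  U = {B}: f^{-1}(U) = {53} ∈ τ_X ✓.
  U = {C}: f^{-1}(U) = ∅ ∈ τ_X ✓.
  U = {B, C}: f^{-1}(U) = {53} ∈ τ_X ✓.
  U = {B, C, D}: f^{-1}(U) = {53, 54} ∈ τ_X ✓.
Every preimage lies in τ_X, so f IS continuous.


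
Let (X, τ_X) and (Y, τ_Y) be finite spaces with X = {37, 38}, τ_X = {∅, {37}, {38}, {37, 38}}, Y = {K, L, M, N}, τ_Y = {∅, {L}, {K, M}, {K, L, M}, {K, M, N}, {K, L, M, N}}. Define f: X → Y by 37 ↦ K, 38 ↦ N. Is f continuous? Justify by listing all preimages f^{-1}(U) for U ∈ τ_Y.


f IS continuous.

Compute f^{-1}(U) for each U ∈ τ_Y:
  U = ∅: f^{-1}(U) = ∅ ∈ τ_X ✓.
  U = {L}: f^{-1}(U) = ∅ ∈ τ_X ✓.
  U = {K, M}: f^{-1}(U) = {37} ∈ τ_X ✓.
  U = {K, L, M}: f^{-1}(U) = {37} ∈ τ_X ✓.
  U = {K, M, N}: f^{-1}(U) = {37, 38} ∈ τ_X ✓.
  U = {K, L, M, N}: f^{-1}(U) = {37, 38} ∈ τ_X ✓.
Every preimage lies in τ_X, so f IS continuous.


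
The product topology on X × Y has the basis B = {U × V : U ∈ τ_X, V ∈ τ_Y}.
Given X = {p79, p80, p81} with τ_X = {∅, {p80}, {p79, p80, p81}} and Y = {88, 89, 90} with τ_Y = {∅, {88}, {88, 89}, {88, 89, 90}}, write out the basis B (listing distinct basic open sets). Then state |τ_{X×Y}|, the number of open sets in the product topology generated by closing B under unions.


Basis B = {∅ × ∅, {p80} × {88}, {p80} × {88, 89}, {p79, p80, p81} × {88}, {p80} × {88, 89, 90}, {p79, p80, p81} × {88, 89}, {p79, p80, p81} × {88, 89, 90}}; |τ_{X×Y}| = 10.

Enumerate products U × V with U ∈ τ_X, V ∈ τ_Y (deduplicated):
  ∅ × ∅ = {} (∅)
  {p80} × {88} = {(p80,88)}
  {p80} × {88, 89} = {(p80,88), (p80,89)}
  {p79, p80, p81} × {88} = {(p79,88), (p80,88), (p81,88)}
  {p80} × {88, 89, 90} = {(p80,88), (p80,89), (p80,90)}
  {p79, p80, p81} × {88, 89} = {(p79,88), (p79,89), (p80,88), (p80,89), (p81,88), (p81,89)}
  {p79, p80, p81} × {88, 89, 90} = {(p79,88), (p79,89), (p79,90), (p80,88), (p80,89), (p80,90), (p81,88), (p81,89), (p81,90)}
These 7 distinct sets form the basis B.
Close under arbitrary unions to get τ_{X×Y}; counting gives |τ_{X×Y}| = 10.


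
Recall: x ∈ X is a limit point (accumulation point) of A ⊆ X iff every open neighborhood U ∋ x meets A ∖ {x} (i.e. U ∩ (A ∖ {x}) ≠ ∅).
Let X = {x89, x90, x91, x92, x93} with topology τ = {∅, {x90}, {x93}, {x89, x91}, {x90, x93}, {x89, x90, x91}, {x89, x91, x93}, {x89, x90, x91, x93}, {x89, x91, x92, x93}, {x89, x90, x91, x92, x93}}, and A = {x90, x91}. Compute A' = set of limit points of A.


A' = {x89, x92}

For each x ∈ X, list the open sets U ∈ τ with x ∈ U, then check whether U ∩ (A ∖ {x}) ≠ ∅ for every such U.
  x = x89: opens ∋ x are {x89, x91}, {x89, x90, x91}, {x89, x91, x93}, {x89, x90, x91, x93}, {x89, x91, x92, x93}, {x89, x90, x91, x92, x93}; each meets A ∖ {x89}, so x IS a limit point.
  x = x90: open {x90} ∋ x has {x90} ∩ (A ∖ {x90}) = ∅, so x is NOT a limit point.
  x = x91: open {x89, x91} ∋ x has {x89, x91} ∩ (A ∖ {x91}) = ∅, so x is NOT a limit point.
  x = x92: opens ∋ x are {x89, x91, x92, x93}, {x89, x90, x91, x92, x93}; each meets A ∖ {x92}, so x IS a limit point.
  x = x93: open {x93} ∋ x has {x93} ∩ (A ∖ {x93}) = ∅, so x is NOT a limit point.
Collecting: A' = {x89, x92}.


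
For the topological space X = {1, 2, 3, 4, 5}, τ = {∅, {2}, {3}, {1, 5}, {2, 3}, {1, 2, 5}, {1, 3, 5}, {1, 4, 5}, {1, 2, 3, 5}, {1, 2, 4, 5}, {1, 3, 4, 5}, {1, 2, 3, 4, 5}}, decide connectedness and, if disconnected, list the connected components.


(X, τ) is disconnected; components = [{2}, {3}, {1, 4, 5}].

Find clopen sets (U ∈ τ with X ∖ U ∈ τ):
  U = ∅, X ∖ U = {1, 2, 3, 4, 5} — both open, so U is clopen.
  U = {2}, X ∖ U = {1, 3, 4, 5} — both open, so U is clopen.
  U = {3}, X ∖ U = {1, 2, 4, 5} — both open, so U is clopen.
  U = {2, 3}, X ∖ U = {1, 4, 5} — both open, so U is clopen.
  U = {1, 4, 5}, X ∖ U = {2, 3} — both open, so U is clopen.
  U = {1, 2, 4, 5}, X ∖ U = {3} — both open, so U is clopen.
  U = {1, 3, 4, 5}, X ∖ U = {2} — both open, so U is clopen.
  U = {1, 2, 3, 4, 5}, X ∖ U = ∅ — both open, so U is clopen.
Nontrivial clopen(s) exist: e.g. {2}. So (X, τ) is disconnected.
Compute connected components by grouping points that agree on all clopens:
  component: {2}
  component: {3}
  component: {1, 4, 5}


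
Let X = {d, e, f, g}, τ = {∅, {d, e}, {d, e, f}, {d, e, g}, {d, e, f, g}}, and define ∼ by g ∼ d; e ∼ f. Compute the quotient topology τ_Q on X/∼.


X/∼ = {[d=g], [e=f]}; |τ_Q| = 2.

Equivalence classes: [d=g], [e=f].
Quotient map π: X → X/∼ sends d ↦ [d=g], e ↦ [e=f], f ↦ [e=f], g ↦ [d=g].
For each subset V ⊆ X/∼, compute π^{-1}(V) ⊆ X and check whether π^{-1}(V) ∈ τ. V is open in τ_Q iff π^{-1}(V) ∈ τ.
  V = {}: π^{-1}(V) = ∅ ∈ τ ✓.
  V = {[d=g]}: π^{-1}(V) = {d, g} ∉ τ ✗.
  V = {[e=f]}: π^{-1}(V) = {e, f} ∉ τ ✗.
  V = {[d=g], [e=f]}: π^{-1}(V) = {d, e, f, g} ∈ τ ✓.
Open sets in the quotient: τ_Q = {{}, {[d=g], [e=f]}} (2 elements).


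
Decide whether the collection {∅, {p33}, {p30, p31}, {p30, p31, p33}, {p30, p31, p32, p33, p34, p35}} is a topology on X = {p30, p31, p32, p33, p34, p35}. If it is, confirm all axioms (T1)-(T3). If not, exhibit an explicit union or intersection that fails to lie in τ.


τ IS a topology on X.

Axiom (T1): ∅ ∈ τ? Yes; X ∈ τ? Yes.
Axiom (T2/T3): check pairwise unions and intersections of members of τ.
All pairwise intersections and unions checked — each lies in τ. Therefore τ satisfies (T1), (T2), (T3): it IS a topology on X.


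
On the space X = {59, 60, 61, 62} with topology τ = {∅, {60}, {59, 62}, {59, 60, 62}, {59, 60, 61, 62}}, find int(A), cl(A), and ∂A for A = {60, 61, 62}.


int(A) = {60}, cl(A) = {59, 60, 61, 62}, ∂A = {59, 61, 62}.

Closed sets in (X, τ) are complements of opens:
  closed(X, τ) = {∅, {61}, {60, 61}, {59, 61, 62}, {59, 60, 61, 62}}.
int(A) = ⋃ {U ∈ τ : U ⊆ A}. Opens contained in A: ∅, {60}.
Taking the union of these: int(A) = {60}.
cl(A) = ⋂ {C closed : A ⊆ C}. Closed sets containing A: {59, 60, 61, 62}.
Intersecting these: cl(A) = {59, 60, 61, 62}.
∂A = cl(A) ∖ int(A) = {59, 60, 61, 62} ∖ {60} = {59, 61, 62}.


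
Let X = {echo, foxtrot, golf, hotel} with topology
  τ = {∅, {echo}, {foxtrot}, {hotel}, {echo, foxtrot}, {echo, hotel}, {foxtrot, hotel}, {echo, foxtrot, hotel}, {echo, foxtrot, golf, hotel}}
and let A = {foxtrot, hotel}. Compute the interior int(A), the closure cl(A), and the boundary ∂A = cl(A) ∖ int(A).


int(A) = {foxtrot, hotel}, cl(A) = {foxtrot, golf, hotel}, ∂A = {golf}.

Closed sets in (X, τ) are complements of opens:
  closed(X, τ) = {∅, {golf}, {echo, golf}, {foxtrot, golf}, {golf, hotel}, {echo, foxtrot, golf}, {echo, golf, hotel}, {foxtrot, golf, hotel}, {echo, foxtrot, golf, hotel}}.
int(A) = ⋃ {U ∈ τ : U ⊆ A}. Opens contained in A: ∅, {foxtrot}, {hotel}, {foxtrot, hotel}.
Taking the union of these: int(A) = {foxtrot, hotel}.
cl(A) = ⋂ {C closed : A ⊆ C}. Closed sets containing A: {foxtrot, golf, hotel}, {echo, foxtrot, golf, hotel}.
Intersecting these: cl(A) = {foxtrot, golf, hotel}.
∂A = cl(A) ∖ int(A) = {foxtrot, golf, hotel} ∖ {foxtrot, hotel} = {golf}.


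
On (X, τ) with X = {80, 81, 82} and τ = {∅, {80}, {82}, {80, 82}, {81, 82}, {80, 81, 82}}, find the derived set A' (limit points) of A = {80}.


A' = ∅

For each x ∈ X, list the open sets U ∈ τ with x ∈ U, then check whether U ∩ (A ∖ {x}) ≠ ∅ for every such U.
  x = 80: open {80} ∋ x has {80} ∩ (A ∖ {80}) = ∅, so x is NOT a limit point.
  x = 81: open {81, 82} ∋ x has {81, 82} ∩ (A ∖ {81}) = ∅, so x is NOT a limit point.
  x = 82: open {82} ∋ x has {82} ∩ (A ∖ {82}) = ∅, so x is NOT a limit point.
Collecting: A' = ∅.


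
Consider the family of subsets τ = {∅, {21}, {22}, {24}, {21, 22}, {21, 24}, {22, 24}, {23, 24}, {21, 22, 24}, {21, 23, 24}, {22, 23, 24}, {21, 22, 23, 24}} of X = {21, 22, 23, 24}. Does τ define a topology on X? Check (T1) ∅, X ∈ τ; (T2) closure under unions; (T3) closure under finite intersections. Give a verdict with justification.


τ IS a topology on X.

Axiom (T1): ∅ ∈ τ? Yes; X ∈ τ? Yes.
Axiom (T2/T3): check pairwise unions and intersections of members of τ.
All pairwise intersections and unions checked — each lies in τ. Therefore τ satisfies (T1), (T2), (T3): it IS a topology on X.


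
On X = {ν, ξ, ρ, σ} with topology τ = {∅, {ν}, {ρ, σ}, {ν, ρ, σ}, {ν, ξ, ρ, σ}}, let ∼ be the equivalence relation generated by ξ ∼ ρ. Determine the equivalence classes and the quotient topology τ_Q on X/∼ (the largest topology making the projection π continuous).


X/∼ = {[ν], [ξ=ρ], [σ]}; |τ_Q| = 3.

Equivalence classes: [ν], [ξ=ρ], [σ].
Quotient map π: X → X/∼ sends ν ↦ [ν], ξ ↦ [ξ=ρ], ρ ↦ [ξ=ρ], σ ↦ [σ].
For each subset V ⊆ X/∼, compute π^{-1}(V) ⊆ X and check whether π^{-1}(V) ∈ τ. V is open in τ_Q iff π^{-1}(V) ∈ τ.
  V = {}: π^{-1}(V) = ∅ ∈ τ ✓.
  V = {[ν]}: π^{-1}(V) = {ν} ∈ τ ✓.
  V = {[ξ=ρ]}: π^{-1}(V) = {ξ, ρ} ∉ τ ✗.
  V = {[ν], [ξ=ρ]}: π^{-1}(V) = {ν, ξ, ρ} ∉ τ ✗.
  V = {[σ]}: π^{-1}(V) = {σ} ∉ τ ✗.
  V = {[ν], [σ]}: π^{-1}(V) = {ν, σ} ∉ τ ✗.
  V = {[ξ=ρ], [σ]}: π^{-1}(V) = {ξ, ρ, σ} ∉ τ ✗.
  V = {[ν], [ξ=ρ], [σ]}: π^{-1}(V) = {ν, ξ, ρ, σ} ∈ τ ✓.
Open sets in the quotient: τ_Q = {{}, {[ν]}, {[ν], [ξ=ρ], [σ]}} (3 elements).


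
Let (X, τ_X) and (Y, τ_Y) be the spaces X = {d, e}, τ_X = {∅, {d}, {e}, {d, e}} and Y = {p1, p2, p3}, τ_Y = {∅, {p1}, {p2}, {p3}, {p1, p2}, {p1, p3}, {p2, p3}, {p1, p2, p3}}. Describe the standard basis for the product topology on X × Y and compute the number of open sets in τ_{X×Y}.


Basis B = {∅ × ∅, {d} × {p1}, {d} × {p2}, {d} × {p3}, {e} × {p1}, {e} × {p2}, {e} × {p3}, {d} × {p1, p2}, {d} × {p1, p3}, {d, e} × {p1}, {d} × {p2, p3}, {d, e} × {p2}, {d, e} × {p3}, {e} × {p1, p2}, {e} × {p1, p3}, {e} × {p2, p3}, {d} × {p1, p2, p3}, {e} × {p1, p2, p3}, {d, e} × {p1, p2}, {d, e} × {p1, p3}, {d, e} × {p2, p3}, {d, e} × {p1, p2, p3}}; |τ_{X×Y}| = 64.

Enumerate products U × V with U ∈ τ_X, V ∈ τ_Y (deduplicated):
  ∅ × ∅ = {} (∅)
  {d} × {p1} = {(d,p1)}
  {d} × {p2} = {(d,p2)}
  {d} × {p3} = {(d,p3)}
  {e} × {p1} = {(e,p1)}
  {e} × {p2} = {(e,p2)}
  {e} × {p3} = {(e,p3)}
  {d} × {p1, p2} = {(d,p1), (d,p2)}
  {d} × {p1, p3} = {(d,p1), (d,p3)}
  {d, e} × {p1} = {(d,p1), (e,p1)}
  {d} × {p2, p3} = {(d,p2), (d,p3)}
  {d, e} × {p2} = {(d,p2), (e,p2)}
  {d, e} × {p3} = {(d,p3), (e,p3)}
  {e} × {p1, p2} = {(e,p1), (e,p2)}
  {e} × {p1, p3} = {(e,p1), (e,p3)}
  {e} × {p2, p3} = {(e,p2), (e,p3)}
  {d} × {p1, p2, p3} = {(d,p1), (d,p2), (d,p3)}
  {e} × {p1, p2, p3} = {(e,p1), (e,p2), (e,p3)}
  {d, e} × {p1, p2} = {(d,p1), (d,p2), (e,p1), (e,p2)}
  {d, e} × {p1, p3} = {(d,p1), (d,p3), (e,p1), (e,p3)}
  {d, e} × {p2, p3} = {(d,p2), (d,p3), (e,p2), (e,p3)}
  {d, e} × {p1, p2, p3} = {(d,p1), (d,p2), (d,p3), (e,p1), (e,p2), (e,p3)}
These 22 distinct sets form the basis B.
Close under arbitrary unions to get τ_{X×Y}; counting gives |τ_{X×Y}| = 64.


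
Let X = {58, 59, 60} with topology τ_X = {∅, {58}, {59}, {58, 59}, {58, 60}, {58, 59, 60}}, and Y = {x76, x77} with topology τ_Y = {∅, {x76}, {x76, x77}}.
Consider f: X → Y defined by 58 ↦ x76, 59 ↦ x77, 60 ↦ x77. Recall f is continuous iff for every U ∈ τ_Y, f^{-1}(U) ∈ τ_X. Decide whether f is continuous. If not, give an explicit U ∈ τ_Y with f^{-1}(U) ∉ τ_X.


f IS continuous.

Compute f^{-1}(U) for each U ∈ τ_Y:
  U = ∅: f^{-1}(U) = ∅ ∈ τ_X ✓.
  U = {x76}: f^{-1}(U) = {58} ∈ τ_X ✓.
  U = {x76, x77}: f^{-1}(U) = {58, 59, 60} ∈ τ_X ✓.
Every preimage lies in τ_X, so f IS continuous.


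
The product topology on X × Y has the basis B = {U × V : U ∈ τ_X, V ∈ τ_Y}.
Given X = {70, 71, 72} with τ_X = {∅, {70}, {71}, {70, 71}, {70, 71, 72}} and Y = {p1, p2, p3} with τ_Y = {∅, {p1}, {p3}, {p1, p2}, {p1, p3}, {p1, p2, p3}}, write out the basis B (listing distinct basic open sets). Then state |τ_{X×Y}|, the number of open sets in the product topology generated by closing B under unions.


Basis B = {∅ × ∅, {70} × {p1}, {70} × {p3}, {71} × {p1}, {71} × {p3}, {70} × {p1, p2}, {70} × {p1, p3}, {70, 71} × {p1}, {70, 71} × {p3}, {71} × {p1, p2}, {71} × {p1, p3}, {70} × {p1, p2, p3}, {70, 71, 72} × {p1}, {70, 71, 72} × {p3}, {71} × {p1, p2, p3}, {70, 71} × {p1, p2}, {70, 71} × {p1, p3}, {70, 71} × {p1, p2, p3}, {70, 71, 72} × {p1, p2}, {70, 71, 72} × {p1, p3}, {70, 71, 72} × {p1, p2, p3}}; |τ_{X×Y}| = 70.

Enumerate products U × V with U ∈ τ_X, V ∈ τ_Y (deduplicated):
  ∅ × ∅ = {} (∅)
  {70} × {p1} = {(70,p1)}
  {70} × {p3} = {(70,p3)}
  {71} × {p1} = {(71,p1)}
  {71} × {p3} = {(71,p3)}
  {70} × {p1, p2} = {(70,p1), (70,p2)}
  {70} × {p1, p3} = {(70,p1), (70,p3)}
  {70, 71} × {p1} = {(70,p1), (71,p1)}
  {70, 71} × {p3} = {(70,p3), (71,p3)}
  {71} × {p1, p2} = {(71,p1), (71,p2)}
  {71} × {p1, p3} = {(71,p1), (71,p3)}
  {70} × {p1, p2, p3} = {(70,p1), (70,p2), (70,p3)}
  {70, 71, 72} × {p1} = {(70,p1), (71,p1), (72,p1)}
  {70, 71, 72} × {p3} = {(70,p3), (71,p3), (72,p3)}
  {71} × {p1, p2, p3} = {(71,p1), (71,p2), (71,p3)}
  {70, 71} × {p1, p2} = {(70,p1), (70,p2), (71,p1), (71,p2)}
  {70, 71} × {p1, p3} = {(70,p1), (70,p3), (71,p1), (71,p3)}
  {70, 71} × {p1, p2, p3} = {(70,p1), (70,p2), (70,p3), (71,p1), (71,p2), (71,p3)}
  {70, 71, 72} × {p1, p2} = {(70,p1), (70,p2), (71,p1), (71,p2), (72,p1), (72,p2)}
  {70, 71, 72} × {p1, p3} = {(70,p1), (70,p3), (71,p1), (71,p3), (72,p1), (72,p3)}
  {70, 71, 72} × {p1, p2, p3} = {(70,p1), (70,p2), (70,p3), (71,p1), (71,p2), (71,p3), (72,p1), (72,p2), (72,p3)}
These 21 distinct sets form the basis B.
Close under arbitrary unions to get τ_{X×Y}; counting gives |τ_{X×Y}| = 70.


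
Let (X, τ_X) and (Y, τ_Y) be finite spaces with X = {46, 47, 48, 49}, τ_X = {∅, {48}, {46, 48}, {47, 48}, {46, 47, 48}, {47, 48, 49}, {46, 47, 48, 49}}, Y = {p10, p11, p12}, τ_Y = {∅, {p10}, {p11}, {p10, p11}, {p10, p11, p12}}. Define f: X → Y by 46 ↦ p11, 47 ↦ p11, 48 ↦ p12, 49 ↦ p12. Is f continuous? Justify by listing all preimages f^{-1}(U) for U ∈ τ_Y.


f is NOT continuous.

Compute f^{-1}(U) for each U ∈ τ_Y:
  U = ∅: f^{-1}(U) = ∅ ∈ τ_X ✓.
  U = {p10}: f^{-1}(U) = ∅ ∈ τ_X ✓.
  U = {p11}: f^{-1}(U) = {46, 47} ∉ τ_X ✗.
  U = {p10, p11}: f^{-1}(U) = {46, 47} ∉ τ_X ✗.
  U = {p10, p11, p12}: f^{-1}(U) = {46, 47, 48, 49} ∈ τ_X ✓.
Found U = {p11} with f^{-1}(U) = {46, 47} not in τ_X. Therefore f is NOT continuous.


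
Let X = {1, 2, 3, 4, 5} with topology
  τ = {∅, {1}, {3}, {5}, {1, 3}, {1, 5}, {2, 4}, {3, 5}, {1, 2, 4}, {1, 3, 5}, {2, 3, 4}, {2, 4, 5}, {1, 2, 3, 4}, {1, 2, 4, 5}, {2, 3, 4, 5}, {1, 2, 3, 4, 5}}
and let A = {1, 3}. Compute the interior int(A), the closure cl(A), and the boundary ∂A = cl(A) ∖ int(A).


int(A) = {1, 3}, cl(A) = {1, 3}, ∂A = ∅.

Closed sets in (X, τ) are complements of opens:
  closed(X, τ) = {∅, {1}, {3}, {5}, {1, 3}, {1, 5}, {2, 4}, {3, 5}, {1, 2, 4}, {1, 3, 5}, {2, 3, 4}, {2, 4, 5}, {1, 2, 3, 4}, {1, 2, 4, 5}, {2, 3, 4, 5}, {1, 2, 3, 4, 5}}.
int(A) = ⋃ {U ∈ τ : U ⊆ A}. Opens contained in A: ∅, {1}, {3}, {1, 3}.
Taking the union of these: int(A) = {1, 3}.
cl(A) = ⋂ {C closed : A ⊆ C}. Closed sets containing A: {1, 3}, {1, 3, 5}, {1, 2, 3, 4}, {1, 2, 3, 4, 5}.
Intersecting these: cl(A) = {1, 3}.
∂A = cl(A) ∖ int(A) = {1, 3} ∖ {1, 3} = ∅.


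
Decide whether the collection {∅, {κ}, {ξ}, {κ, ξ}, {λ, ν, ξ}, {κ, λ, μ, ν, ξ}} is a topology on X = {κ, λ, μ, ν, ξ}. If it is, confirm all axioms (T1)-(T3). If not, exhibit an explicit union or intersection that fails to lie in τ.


τ is NOT a topology on X.

Axiom (T1): ∅ ∈ τ? Yes; X ∈ τ? Yes.
Axiom (T2/T3): check pairwise unions and intersections of members of τ.
Counterexample for (T2): {κ} ∪ {λ, ν, ξ} = {κ, λ, ν, ξ} ∉ τ. Therefore τ is NOT a topology.


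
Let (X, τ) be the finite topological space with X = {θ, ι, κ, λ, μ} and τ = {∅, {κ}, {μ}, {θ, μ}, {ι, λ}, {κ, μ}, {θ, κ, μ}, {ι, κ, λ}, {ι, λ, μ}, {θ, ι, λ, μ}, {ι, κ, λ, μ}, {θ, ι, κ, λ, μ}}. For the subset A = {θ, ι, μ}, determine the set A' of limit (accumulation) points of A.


A' = {θ, λ}

For each x ∈ X, list the open sets U ∈ τ with x ∈ U, then check whether U ∩ (A ∖ {x}) ≠ ∅ for every such U.
  x = θ: opens ∋ x are {θ, μ}, {θ, κ, μ}, {θ, ι, λ, μ}, {θ, ι, κ, λ, μ}; each meets A ∖ {θ}, so x IS a limit point.
  x = ι: open {ι, λ} ∋ x has {ι, λ} ∩ (A ∖ {ι}) = ∅, so x is NOT a limit point.
  x = κ: open {κ} ∋ x has {κ} ∩ (A ∖ {κ}) = ∅, so x is NOT a limit point.
  x = λ: opens ∋ x are {ι, λ}, {ι, κ, λ}, {ι, λ, μ}, {θ, ι, λ, μ}, {ι, κ, λ, μ}, {θ, ι, κ, λ, μ}; each meets A ∖ {λ}, so x IS a limit point.
  x = μ: open {μ} ∋ x has {μ} ∩ (A ∖ {μ}) = ∅, so x is NOT a limit point.
Collecting: A' = {θ, λ}.


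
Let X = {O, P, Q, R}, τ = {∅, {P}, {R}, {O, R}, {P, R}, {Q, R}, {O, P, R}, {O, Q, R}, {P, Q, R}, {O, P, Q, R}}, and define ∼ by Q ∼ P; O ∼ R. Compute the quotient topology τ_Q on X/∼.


X/∼ = {[O=R], [P=Q]}; |τ_Q| = 3.

Equivalence classes: [O=R], [P=Q].
Quotient map π: X → X/∼ sends O ↦ [O=R], P ↦ [P=Q], Q ↦ [P=Q], R ↦ [O=R].
For each subset V ⊆ X/∼, compute π^{-1}(V) ⊆ X and check whether π^{-1}(V) ∈ τ. V is open in τ_Q iff π^{-1}(V) ∈ τ.
  V = {}: π^{-1}(V) = ∅ ∈ τ ✓.
  V = {[O=R]}: π^{-1}(V) = {O, R} ∈ τ ✓.
  V = {[P=Q]}: π^{-1}(V) = {P, Q} ∉ τ ✗.
  V = {[O=R], [P=Q]}: π^{-1}(V) = {O, P, Q, R} ∈ τ ✓.
Open sets in the quotient: τ_Q = {{}, {[O=R]}, {[O=R], [P=Q]}} (3 elements).


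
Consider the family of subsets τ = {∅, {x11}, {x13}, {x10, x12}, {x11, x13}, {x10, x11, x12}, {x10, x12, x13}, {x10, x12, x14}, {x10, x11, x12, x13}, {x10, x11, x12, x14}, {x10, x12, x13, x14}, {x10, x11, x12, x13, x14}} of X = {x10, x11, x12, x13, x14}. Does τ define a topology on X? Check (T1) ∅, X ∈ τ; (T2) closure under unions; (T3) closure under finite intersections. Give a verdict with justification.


τ IS a topology on X.

Axiom (T1): ∅ ∈ τ? Yes; X ∈ τ? Yes.
Axiom (T2/T3): check pairwise unions and intersections of members of τ.
All pairwise intersections and unions checked — each lies in τ. Therefore τ satisfies (T1), (T2), (T3): it IS a topology on X.


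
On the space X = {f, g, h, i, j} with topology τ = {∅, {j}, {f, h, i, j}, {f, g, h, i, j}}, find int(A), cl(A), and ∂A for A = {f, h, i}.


int(A) = ∅, cl(A) = {f, g, h, i}, ∂A = {f, g, h, i}.

Closed sets in (X, τ) are complements of opens:
  closed(X, τ) = {∅, {g}, {f, g, h, i}, {f, g, h, i, j}}.
int(A) = ⋃ {U ∈ τ : U ⊆ A}. Opens contained in A: ∅.
Taking the union of these: int(A) = ∅.
cl(A) = ⋂ {C closed : A ⊆ C}. Closed sets containing A: {f, g, h, i}, {f, g, h, i, j}.
Intersecting these: cl(A) = {f, g, h, i}.
∂A = cl(A) ∖ int(A) = {f, g, h, i} ∖ ∅ = {f, g, h, i}.


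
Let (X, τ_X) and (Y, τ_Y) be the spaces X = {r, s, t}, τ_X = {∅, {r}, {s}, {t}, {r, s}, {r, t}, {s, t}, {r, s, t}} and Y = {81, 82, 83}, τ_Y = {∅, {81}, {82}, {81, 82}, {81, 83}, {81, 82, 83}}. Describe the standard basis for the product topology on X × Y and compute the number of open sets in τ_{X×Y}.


Basis B = {∅ × ∅, {r} × {81}, {r} × {82}, {s} × {81}, {s} × {82}, {t} × {81}, {t} × {82}, {r} × {81, 82}, {r} × {81, 83}, {r, s} × {81}, {r, t} × {81}, {r, s} × {82}, {r, t} × {82}, {s} × {81, 82}, {s} × {81, 83}, {s, t} × {81}, {s, t} × {82}, {t} × {81, 82}, {t} × {81, 83}, {r} × {81, 82, 83}, {r, s, t} × {81}, {r, s, t} × {82}, {s} × {81, 82, 83}, {t} × {81, 82, 83}, {r, s} × {81, 82}, {r, t} × {81, 82}, {r, s} × {81, 83}, {r, t} × {81, 83}, {s, t} × {81, 82}, {s, t} × {81, 83}, {r, s} × {81, 82, 83}, {r, t} × {81, 82, 83}, {r, s, t} × {81, 82}, {r, s, t} × {81, 83}, {s, t} × {81, 82, 83}, {r, s, t} × {81, 82, 83}}; |τ_{X×Y}| = 216.

Enumerate products U × V with U ∈ τ_X, V ∈ τ_Y (deduplicated):
  ∅ × ∅ = {} (∅)
  {r} × {81} = {(r,81)}
  {r} × {82} = {(r,82)}
  {s} × {81} = {(s,81)}
  {s} × {82} = {(s,82)}
  {t} × {81} = {(t,81)}
  {t} × {82} = {(t,82)}
  {r} × {81, 82} = {(r,81), (r,82)}
  {r} × {81, 83} = {(r,81), (r,83)}
  {r, s} × {81} = {(r,81), (s,81)}
  {r, t} × {81} = {(r,81), (t,81)}
  {r, s} × {82} = {(r,82), (s,82)}
  {r, t} × {82} = {(r,82), (t,82)}
  {s} × {81, 82} = {(s,81), (s,82)}
  {s} × {81, 83} = {(s,81), (s,83)}
  {s, t} × {81} = {(s,81), (t,81)}
  {s, t} × {82} = {(s,82), (t,82)}
  {t} × {81, 82} = {(t,81), (t,82)}
  {t} × {81, 83} = {(t,81), (t,83)}
  {r} × {81, 82, 83} = {(r,81), (r,82), (r,83)}
  {r, s, t} × {81} = {(r,81), (s,81), (t,81)}
  {r, s, t} × {82} = {(r,82), (s,82), (t,82)}
  {s} × {81, 82, 83} = {(s,81), (s,82), (s,83)}
  {t} × {81, 82, 83} = {(t,81), (t,82), (t,83)}
  {r, s} × {81, 82} = {(r,81), (r,82), (s,81), (s,82)}
  {r, t} × {81, 82} = {(r,81), (r,82), (t,81), (t,82)}
  {r, s} × {81, 83} = {(r,81), (r,83), (s,81), (s,83)}
  {r, t} × {81, 83} = {(r,81), (r,83), (t,81), (t,83)}
  {s, t} × {81, 82} = {(s,81), (s,82), (t,81), (t,82)}
  {s, t} × {81, 83} = {(s,81), (s,83), (t,81), (t,83)}
  {r, s} × {81, 82, 83} = {(r,81), (r,82), (r,83), (s,81), (s,82), (s,83)}
  {r, t} × {81, 82, 83} = {(r,81), (r,82), (r,83), (t,81), (t,82), (t,83)}
  {r, s, t} × {81, 82} = {(r,81), (r,82), (s,81), (s,82), (t,81), (t,82)}
  {r, s, t} × {81, 83} = {(r,81), (r,83), (s,81), (s,83), (t,81), (t,83)}
  {s, t} × {81, 82, 83} = {(s,81), (s,82), (s,83), (t,81), (t,82), (t,83)}
  {r, s, t} × {81, 82, 83} = {(r,81), (r,82), (r,83), (s,81), (s,82), (s,83), (t,81), (t,82), (t,83)}
These 36 distinct sets form the basis B.
Close under arbitrary unions to get τ_{X×Y}; counting gives |τ_{X×Y}| = 216.


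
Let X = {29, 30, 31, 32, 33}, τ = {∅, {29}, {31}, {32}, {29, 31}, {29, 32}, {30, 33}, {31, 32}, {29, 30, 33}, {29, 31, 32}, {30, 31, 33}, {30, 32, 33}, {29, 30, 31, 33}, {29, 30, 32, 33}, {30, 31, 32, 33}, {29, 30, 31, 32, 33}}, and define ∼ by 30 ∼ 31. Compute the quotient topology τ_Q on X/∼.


X/∼ = {[29], [30=31], [32], [33]}; |τ_Q| = 8.

Equivalence classes: [29], [30=31], [32], [33].
Quotient map π: X → X/∼ sends 29 ↦ [29], 30 ↦ [30=31], 31 ↦ [30=31], 32 ↦ [32], 33 ↦ [33].
For each subset V ⊆ X/∼, compute π^{-1}(V) ⊆ X and check whether π^{-1}(V) ∈ τ. V is open in τ_Q iff π^{-1}(V) ∈ τ.
  V = {}: π^{-1}(V) = ∅ ∈ τ ✓.
  V = {[29]}: π^{-1}(V) = {29} ∈ τ ✓.
  V = {[30=31]}: π^{-1}(V) = {30, 31} ∉ τ ✗.
  V = {[29], [30=31]}: π^{-1}(V) = {29, 30, 31} ∉ τ ✗.
  V = {[32]}: π^{-1}(V) = {32} ∈ τ ✓.
  V = {[29], [32]}: π^{-1}(V) = {29, 32} ∈ τ ✓.
  V = {[30=31], [32]}: π^{-1}(V) = {30, 31, 32} ∉ τ ✗.
  V = {[29], [30=31], [32]}: π^{-1}(V) = {29, 30, 31, 32} ∉ τ ✗.
  V = {[33]}: π^{-1}(V) = {33} ∉ τ ✗.
  V = {[29], [33]}: π^{-1}(V) = {29, 33} ∉ τ ✗.
  V = {[30=31], [33]}: π^{-1}(V) = {30, 31, 33} ∈ τ ✓.
  V = {[29], [30=31], [33]}: π^{-1}(V) = {29, 30, 31, 33} ∈ τ ✓.
  V = {[32], [33]}: π^{-1}(V) = {32, 33} ∉ τ ✗.
  V = {[29], [32], [33]}: π^{-1}(V) = {29, 32, 33} ∉ τ ✗.
  V = {[30=31], [32], [33]}: π^{-1}(V) = {30, 31, 32, 33} ∈ τ ✓.
  V = {[29], [30=31], [32], [33]}: π^{-1}(V) = {29, 30, 31, 32, 33} ∈ τ ✓.
Open sets in the quotient: τ_Q = {{}, {[29]}, {[32]}, {[29], [32]}, {[30=31], [33]}, {[29], [30=31], [33]}, {[30=31], [32], [33]}, {[29], [30=31], [32], [33]}} (8 elements).


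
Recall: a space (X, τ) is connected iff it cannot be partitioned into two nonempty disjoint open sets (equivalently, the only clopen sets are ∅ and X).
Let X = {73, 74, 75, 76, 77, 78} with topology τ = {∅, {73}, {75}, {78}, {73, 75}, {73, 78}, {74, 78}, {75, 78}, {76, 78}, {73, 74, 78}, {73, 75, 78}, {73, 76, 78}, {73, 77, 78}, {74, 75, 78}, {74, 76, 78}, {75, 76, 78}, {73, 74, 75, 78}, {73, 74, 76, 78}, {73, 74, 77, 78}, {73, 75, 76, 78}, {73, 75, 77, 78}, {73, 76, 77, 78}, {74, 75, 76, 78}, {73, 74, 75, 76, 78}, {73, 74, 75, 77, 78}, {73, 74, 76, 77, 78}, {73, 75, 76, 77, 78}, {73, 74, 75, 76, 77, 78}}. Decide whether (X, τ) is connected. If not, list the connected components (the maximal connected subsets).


(X, τ) is disconnected; components = [{75}, {73, 74, 76, 77, 78}].

Find clopen sets (U ∈ τ with X ∖ U ∈ τ):
  U = ∅, X ∖ U = {73, 74, 75, 76, 77, 78} — both open, so U is clopen.
  U = {75}, X ∖ U = {73, 74, 76, 77, 78} — both open, so U is clopen.
  U = {73, 74, 76, 77, 78}, X ∖ U = {75} — both open, so U is clopen.
  U = {73, 74, 75, 76, 77, 78}, X ∖ U = ∅ — both open, so U is clopen.
Nontrivial clopen(s) exist: e.g. {73, 74, 76, 77, 78}. So (X, τ) is disconnected.
Compute connected components by grouping points that agree on all clopens:
  component: {75}
  component: {73, 74, 76, 77, 78}


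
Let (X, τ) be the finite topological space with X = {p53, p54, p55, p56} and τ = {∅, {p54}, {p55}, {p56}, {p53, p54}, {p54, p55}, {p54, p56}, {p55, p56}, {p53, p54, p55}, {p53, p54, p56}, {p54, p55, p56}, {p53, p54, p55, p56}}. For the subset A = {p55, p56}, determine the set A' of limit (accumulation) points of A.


A' = ∅

For each x ∈ X, list the open sets U ∈ τ with x ∈ U, then check whether U ∩ (A ∖ {x}) ≠ ∅ for every such U.
  x = p53: open {p53, p54} ∋ x has {p53, p54} ∩ (A ∖ {p53}) = ∅, so x is NOT a limit point.
  x = p54: open {p54} ∋ x has {p54} ∩ (A ∖ {p54}) = ∅, so x is NOT a limit point.
  x = p55: open {p55} ∋ x has {p55} ∩ (A ∖ {p55}) = ∅, so x is NOT a limit point.
  x = p56: open {p56} ∋ x has {p56} ∩ (A ∖ {p56}) = ∅, so x is NOT a limit point.
Collecting: A' = ∅.


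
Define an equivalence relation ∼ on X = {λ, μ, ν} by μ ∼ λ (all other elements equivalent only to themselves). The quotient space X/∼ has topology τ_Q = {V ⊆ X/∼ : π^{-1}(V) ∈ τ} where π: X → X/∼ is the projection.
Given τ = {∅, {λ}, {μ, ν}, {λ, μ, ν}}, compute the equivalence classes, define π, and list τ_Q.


X/∼ = {[λ=μ], [ν]}; |τ_Q| = 2.

Equivalence classes: [λ=μ], [ν].
Quotient map π: X → X/∼ sends λ ↦ [λ=μ], μ ↦ [λ=μ], ν ↦ [ν].
For each subset V ⊆ X/∼, compute π^{-1}(V) ⊆ X and check whether π^{-1}(V) ∈ τ. V is open in τ_Q iff π^{-1}(V) ∈ τ.
  V = {}: π^{-1}(V) = ∅ ∈ τ ✓.
  V = {[λ=μ]}: π^{-1}(V) = {λ, μ} ∉ τ ✗.
  V = {[ν]}: π^{-1}(V) = {ν} ∉ τ ✗.
  V = {[λ=μ], [ν]}: π^{-1}(V) = {λ, μ, ν} ∈ τ ✓.
Open sets in the quotient: τ_Q = {{}, {[λ=μ], [ν]}} (2 elements).


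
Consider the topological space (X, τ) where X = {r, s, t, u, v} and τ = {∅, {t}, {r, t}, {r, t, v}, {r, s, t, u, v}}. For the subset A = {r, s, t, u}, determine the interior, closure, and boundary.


int(A) = {r, t}, cl(A) = {r, s, t, u, v}, ∂A = {s, u, v}.

Closed sets in (X, τ) are complements of opens:
  closed(X, τ) = {∅, {s, u}, {s, u, v}, {r, s, u, v}, {r, s, t, u, v}}.
int(A) = ⋃ {U ∈ τ : U ⊆ A}. Opens contained in A: ∅, {t}, {r, t}.
Taking the union of these: int(A) = {r, t}.
cl(A) = ⋂ {C closed : A ⊆ C}. Closed sets containing A: {r, s, t, u, v}.
Intersecting these: cl(A) = {r, s, t, u, v}.
∂A = cl(A) ∖ int(A) = {r, s, t, u, v} ∖ {r, t} = {s, u, v}.


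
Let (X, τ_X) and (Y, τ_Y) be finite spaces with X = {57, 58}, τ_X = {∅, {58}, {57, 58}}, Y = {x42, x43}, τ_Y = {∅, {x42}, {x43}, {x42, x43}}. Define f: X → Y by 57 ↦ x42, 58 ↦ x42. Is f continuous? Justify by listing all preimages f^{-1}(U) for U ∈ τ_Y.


f IS continuous.

Compute f^{-1}(U) for each U ∈ τ_Y:
  U = ∅: f^{-1}(U) = ∅ ∈ τ_X ✓.
  U = {x42}: f^{-1}(U) = {57, 58} ∈ τ_X ✓.
  U = {x43}: f^{-1}(U) = ∅ ∈ τ_X ✓.
  U = {x42, x43}: f^{-1}(U) = {57, 58} ∈ τ_X ✓.
Every preimage lies in τ_X, so f IS continuous.


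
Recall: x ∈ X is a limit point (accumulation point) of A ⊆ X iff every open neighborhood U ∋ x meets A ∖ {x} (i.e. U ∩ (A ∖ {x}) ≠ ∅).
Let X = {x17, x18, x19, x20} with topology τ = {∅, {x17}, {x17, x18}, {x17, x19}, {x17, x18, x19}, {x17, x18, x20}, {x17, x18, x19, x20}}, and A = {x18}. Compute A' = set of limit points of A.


A' = {x20}

For each x ∈ X, list the open sets U ∈ τ with x ∈ U, then check whether U ∩ (A ∖ {x}) ≠ ∅ for every such U.
  x = x17: open {x17} ∋ x has {x17} ∩ (A ∖ {x17}) = ∅, so x is NOT a limit point.
  x = x18: open {x17, x18} ∋ x has {x17, x18} ∩ (A ∖ {x18}) = ∅, so x is NOT a limit point.
  x = x19: open {x17, x19} ∋ x has {x17, x19} ∩ (A ∖ {x19}) = ∅, so x is NOT a limit point.
  x = x20: opens ∋ x are {x17, x18, x20}, {x17, x18, x19, x20}; each meets A ∖ {x20}, so x IS a limit point.
Collecting: A' = {x20}.
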